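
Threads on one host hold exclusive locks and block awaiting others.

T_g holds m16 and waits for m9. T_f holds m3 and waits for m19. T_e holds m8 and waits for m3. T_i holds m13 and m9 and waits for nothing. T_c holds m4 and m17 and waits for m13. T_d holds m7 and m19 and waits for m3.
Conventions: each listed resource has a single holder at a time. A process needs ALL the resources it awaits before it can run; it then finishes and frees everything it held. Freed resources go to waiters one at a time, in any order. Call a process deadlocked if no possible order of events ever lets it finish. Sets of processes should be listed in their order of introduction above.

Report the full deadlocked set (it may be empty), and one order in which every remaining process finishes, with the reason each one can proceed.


Deadlocked: T_f, T_e and T_d.
Key observation: the cycle T_f -> T_d -> T_f can never break — each member waits on the next; T_e waits into the deadlock from upstream.
A valid finishing order for the others: T_i, T_g, T_c.
Walking it through:
  T_i: no waits; runs immediately, freeing m13 and m9
  T_g: everything it awaited (m9) is free; runs, freeing m16
  T_c: everything it awaited (m13) is free; runs, freeing m4 and m17


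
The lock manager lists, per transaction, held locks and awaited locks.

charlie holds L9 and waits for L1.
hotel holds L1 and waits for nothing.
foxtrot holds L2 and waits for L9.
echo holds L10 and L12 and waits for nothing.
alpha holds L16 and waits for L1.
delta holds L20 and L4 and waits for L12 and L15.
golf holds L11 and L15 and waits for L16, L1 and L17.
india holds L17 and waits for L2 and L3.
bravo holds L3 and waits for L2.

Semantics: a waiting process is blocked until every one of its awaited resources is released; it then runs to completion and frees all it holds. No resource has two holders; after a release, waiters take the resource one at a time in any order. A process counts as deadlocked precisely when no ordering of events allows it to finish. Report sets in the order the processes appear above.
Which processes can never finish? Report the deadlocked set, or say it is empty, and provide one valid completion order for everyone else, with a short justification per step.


The deadlocked set is empty.
Key observation: the wait relation is loop-free; peeling off processes with no waits unwinds the whole state.
One completion order for the rest: hotel, charlie, foxtrot, alpha, bravo, echo, india, golf, delta.
Check, step by step:
  hotel waits on nothing -> runs at once and releases L1
  charlie: everything it awaited (L1) is free; runs, freeing L9
  foxtrot: everything it awaited (L9) is free; runs, freeing L2
  alpha: everything it awaited (L1) is free; runs, freeing L16
  bravo: everything it awaited (L2) is free; runs, freeing L3
  echo waits on nothing -> runs at once and releases L10 and L12
  india: everything it awaited (L2 and L3) is free; runs, freeing L17
  golf: everything it awaited (L16, L1 and L17) is free; runs, freeing L11 and L15
  delta: everything it awaited (L12 and L15) is free; runs, freeing L20 and L4


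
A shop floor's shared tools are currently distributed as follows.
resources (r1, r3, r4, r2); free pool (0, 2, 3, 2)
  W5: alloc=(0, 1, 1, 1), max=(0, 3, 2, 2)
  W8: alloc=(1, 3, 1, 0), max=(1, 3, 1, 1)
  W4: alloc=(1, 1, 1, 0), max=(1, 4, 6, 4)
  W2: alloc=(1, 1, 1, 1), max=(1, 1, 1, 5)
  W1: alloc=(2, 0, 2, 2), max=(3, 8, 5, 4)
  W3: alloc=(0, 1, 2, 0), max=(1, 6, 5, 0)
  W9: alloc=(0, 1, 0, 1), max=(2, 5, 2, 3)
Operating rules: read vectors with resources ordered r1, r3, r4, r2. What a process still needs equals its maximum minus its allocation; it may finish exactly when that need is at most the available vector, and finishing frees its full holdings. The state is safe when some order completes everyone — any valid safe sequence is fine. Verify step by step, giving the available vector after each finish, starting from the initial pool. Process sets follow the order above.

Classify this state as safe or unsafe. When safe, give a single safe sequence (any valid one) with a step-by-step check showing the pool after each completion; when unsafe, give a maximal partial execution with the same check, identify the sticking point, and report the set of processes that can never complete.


The state is UNSAFE.
Key observation: after W5, W8, W3 the pool peaks at (1, 7, 7, 3), and each blocked process is short somewhere: W4 on r2; W2 on r2; W1 on r3; W9 on r1.
The run W5, W8, W3 cannot be extended any further. Verifying each step:
  pool = (0, 2, 3, 2)
  W5: need (0, 2, 1, 1) fits (0, 2, 3, 2); releases (0, 1, 1, 1), pool now (0, 3, 4, 3)
  W8: need (0, 0, 0, 1) fits (0, 3, 4, 3); releases (1, 3, 1, 0), pool now (1, 6, 5, 3)
  W3: need (1, 5, 3, 0) fits (1, 6, 5, 3); releases (0, 1, 2, 0), pool now (1, 7, 7, 3)
  W4 still needs (0, 3, 5, 4) but only (1, 7, 7, 3) is free — short on r2
  W2 still needs (0, 0, 0, 4) but only (1, 7, 7, 3) is free — short on r2
  W1 still needs (1, 8, 3, 2) but only (1, 7, 7, 3) is free — short on r3
  W9 still needs (2, 4, 2, 2) but only (1, 7, 7, 3) is free — short on r1
Processes that can never finish: W4, W2, W1 and W9.


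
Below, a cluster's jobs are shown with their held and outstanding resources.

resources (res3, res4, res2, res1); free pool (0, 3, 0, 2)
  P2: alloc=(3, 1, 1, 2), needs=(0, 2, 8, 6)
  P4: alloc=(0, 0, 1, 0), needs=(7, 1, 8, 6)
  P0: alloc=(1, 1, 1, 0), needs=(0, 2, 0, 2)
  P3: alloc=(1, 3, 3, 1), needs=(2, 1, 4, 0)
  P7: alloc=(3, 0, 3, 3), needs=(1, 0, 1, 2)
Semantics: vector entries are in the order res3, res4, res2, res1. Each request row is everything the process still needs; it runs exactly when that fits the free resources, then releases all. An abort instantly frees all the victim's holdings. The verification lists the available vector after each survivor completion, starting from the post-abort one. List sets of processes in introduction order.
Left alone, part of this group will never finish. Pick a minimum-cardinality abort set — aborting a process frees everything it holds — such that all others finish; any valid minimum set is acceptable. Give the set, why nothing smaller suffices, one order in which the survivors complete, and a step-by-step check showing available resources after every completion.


The answer: abort P2.
Key observation: the deadlocked P4 becomes finishable only because P2 released (3, 1, 1, 2); it completes at step 4 below.
Why nothing smaller works: aborting no one leaves the state deadlocked as given.
One survivor order: P7, P0, P3, P4. Verifying each step (post-abort pool first):
  pool = (3, 4, 1, 4)
  run P7 (needs (1, 0, 1, 2), free (3, 4, 1, 4)); after release of (3, 0, 3, 3) the pool is (6, 4, 4, 7)
  run P0 (needs (0, 2, 0, 2), free (6, 4, 4, 7)); after release of (1, 1, 1, 0) the pool is (7, 5, 5, 7)
  run P3 (needs (2, 1, 4, 0), free (7, 5, 5, 7)); after release of (1, 3, 3, 1) the pool is (8, 8, 8, 8)
  run P4 (needs (7, 1, 8, 6), free (8, 8, 8, 8)); after release of (0, 0, 1, 0) the pool is (8, 8, 9, 8)


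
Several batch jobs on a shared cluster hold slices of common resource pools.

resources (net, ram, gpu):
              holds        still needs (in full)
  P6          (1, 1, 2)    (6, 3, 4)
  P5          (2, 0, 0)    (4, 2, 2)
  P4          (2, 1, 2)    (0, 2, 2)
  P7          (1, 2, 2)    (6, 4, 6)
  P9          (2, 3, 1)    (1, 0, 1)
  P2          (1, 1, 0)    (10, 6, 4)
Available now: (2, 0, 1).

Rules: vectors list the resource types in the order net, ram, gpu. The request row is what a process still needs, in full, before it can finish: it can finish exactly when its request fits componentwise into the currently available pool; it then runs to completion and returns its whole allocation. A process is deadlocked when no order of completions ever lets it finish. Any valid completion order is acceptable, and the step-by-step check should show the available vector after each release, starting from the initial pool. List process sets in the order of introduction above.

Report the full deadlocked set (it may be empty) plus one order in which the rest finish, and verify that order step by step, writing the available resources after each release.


No process is deadlocked.
Key observation: starting with P9, each completion frees enough for the next — no one is permanently blocked.
One completion order for the rest: P9, P4, P5, P6, P7, P2. Step-by-step check:
  pool = (2, 0, 1)
  P9 needs (1, 0, 1) <= (2, 0, 1) -> finishes; pool += (2, 3, 1) = (4, 3, 2)
  P4 needs (0, 2, 2) <= (4, 3, 2) -> finishes; pool += (2, 1, 2) = (6, 4, 4)
  P5 needs (4, 2, 2) <= (6, 4, 4) -> finishes; pool += (2, 0, 0) = (8, 4, 4)
  P6 needs (6, 3, 4) <= (8, 4, 4) -> finishes; pool += (1, 1, 2) = (9, 5, 6)
  P7 needs (6, 4, 6) <= (9, 5, 6) -> finishes; pool += (1, 2, 2) = (10, 7, 8)
  P2 needs (10, 6, 4) <= (10, 7, 8) -> finishes; pool += (1, 1, 0) = (11, 8, 8)


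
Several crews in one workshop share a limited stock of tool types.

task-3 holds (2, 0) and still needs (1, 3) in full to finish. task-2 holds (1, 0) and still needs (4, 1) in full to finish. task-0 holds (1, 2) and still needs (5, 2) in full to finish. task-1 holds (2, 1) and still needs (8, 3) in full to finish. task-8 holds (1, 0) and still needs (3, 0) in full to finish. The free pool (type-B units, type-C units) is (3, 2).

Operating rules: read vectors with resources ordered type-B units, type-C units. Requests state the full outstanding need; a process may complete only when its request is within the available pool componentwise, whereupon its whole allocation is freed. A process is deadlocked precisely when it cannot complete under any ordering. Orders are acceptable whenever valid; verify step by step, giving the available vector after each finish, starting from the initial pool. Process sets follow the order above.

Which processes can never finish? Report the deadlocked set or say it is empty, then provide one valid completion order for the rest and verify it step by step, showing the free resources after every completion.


Nothing here is deadlocked.
Key observation: there is always a runnable process — task-8 first — so the state unwinds completely.
One completion order for the rest: task-8, task-2, task-0, task-3, task-1. Walking it through:
  pool = (3, 2)
  task-8 needs (3, 0) <= (3, 2) -> finishes; pool += (1, 0) = (4, 2)
  task-2 needs (4, 1) <= (4, 2) -> finishes; pool += (1, 0) = (5, 2)
  task-0 needs (5, 2) <= (5, 2) -> finishes; pool += (1, 2) = (6, 4)
  task-3 needs (1, 3) <= (6, 4) -> finishes; pool += (2, 0) = (8, 4)
  task-1 needs (8, 3) <= (8, 4) -> finishes; pool += (2, 1) = (10, 5)


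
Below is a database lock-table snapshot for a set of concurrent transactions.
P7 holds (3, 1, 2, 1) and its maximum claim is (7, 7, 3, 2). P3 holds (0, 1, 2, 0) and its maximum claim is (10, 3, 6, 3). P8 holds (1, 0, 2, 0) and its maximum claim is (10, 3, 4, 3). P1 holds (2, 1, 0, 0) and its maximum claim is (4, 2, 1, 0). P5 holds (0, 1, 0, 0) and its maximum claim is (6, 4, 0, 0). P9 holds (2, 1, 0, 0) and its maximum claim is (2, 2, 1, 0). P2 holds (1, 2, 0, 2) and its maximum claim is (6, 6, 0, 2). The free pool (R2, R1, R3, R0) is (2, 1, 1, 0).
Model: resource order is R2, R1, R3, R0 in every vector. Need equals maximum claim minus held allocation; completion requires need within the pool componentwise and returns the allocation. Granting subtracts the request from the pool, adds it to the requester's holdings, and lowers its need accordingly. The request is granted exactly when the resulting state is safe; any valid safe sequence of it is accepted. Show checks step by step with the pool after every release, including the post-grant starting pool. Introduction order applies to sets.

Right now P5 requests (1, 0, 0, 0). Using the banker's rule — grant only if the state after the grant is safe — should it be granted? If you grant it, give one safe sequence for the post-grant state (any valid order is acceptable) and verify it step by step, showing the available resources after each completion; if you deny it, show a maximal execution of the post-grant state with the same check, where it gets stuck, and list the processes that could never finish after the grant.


GRANT: granting preserves safety; a valid post-grant sequence is P9, P1, P5, P2, P7, P8, P3.
Key observation: after the grant the pool drops to (1, 1, 1, 0), which still lets P9 finish first and unwind the rest.
Step-by-step check of the post-grant state:
  pool = (1, 1, 1, 0)
  P9: need (0, 1, 1, 0) fits (1, 1, 1, 0); releases (2, 1, 0, 0), pool now (3, 2, 1, 0)
  P1: need (2, 1, 1, 0) fits (3, 2, 1, 0); releases (2, 1, 0, 0), pool now (5, 3, 1, 0)
  P5: need (5, 3, 0, 0) fits (5, 3, 1, 0); releases (1, 1, 0, 0), pool now (6, 4, 1, 0)
  P2: need (5, 4, 0, 0) fits (6, 4, 1, 0); releases (1, 2, 0, 2), pool now (7, 6, 1, 2)
  P7: need (4, 6, 1, 1) fits (7, 6, 1, 2); releases (3, 1, 2, 1), pool now (10, 7, 3, 3)
  P8: need (9, 3, 2, 3) fits (10, 7, 3, 3); releases (1, 0, 2, 0), pool now (11, 7, 5, 3)
  P3: need (10, 2, 4, 3) fits (11, 7, 5, 3); releases (0, 1, 2, 0), pool now (11, 8, 7, 3)


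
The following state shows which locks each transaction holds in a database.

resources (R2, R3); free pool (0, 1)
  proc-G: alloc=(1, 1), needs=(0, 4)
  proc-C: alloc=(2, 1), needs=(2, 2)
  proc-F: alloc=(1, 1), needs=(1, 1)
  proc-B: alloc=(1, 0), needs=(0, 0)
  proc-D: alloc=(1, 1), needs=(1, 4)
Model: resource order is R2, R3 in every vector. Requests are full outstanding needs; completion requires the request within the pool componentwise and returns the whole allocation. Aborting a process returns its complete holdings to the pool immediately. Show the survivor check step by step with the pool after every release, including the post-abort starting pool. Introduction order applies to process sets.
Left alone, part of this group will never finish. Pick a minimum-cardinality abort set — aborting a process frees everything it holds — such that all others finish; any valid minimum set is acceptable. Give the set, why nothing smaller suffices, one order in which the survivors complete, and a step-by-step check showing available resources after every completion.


Minimum abort set: proc-G.
Key observation: the deadlocked proc-D becomes finishable only because proc-G released (1, 1); it completes at step 4 below.
Why nothing smaller works: aborting no one leaves the state deadlocked as given.
The survivors complete as proc-F, proc-C, proc-B, proc-D. Verifying each step (starting from the post-abort pool):
  pool = (1, 2)
  proc-F: need (1, 1) fits (1, 2); releases (1, 1), pool now (2, 3)
  proc-C: need (2, 2) fits (2, 3); releases (2, 1), pool now (4, 4)
  proc-B: need (0, 0) fits (4, 4); releases (1, 0), pool now (5, 4)
  proc-D: need (1, 4) fits (5, 4); releases (1, 1), pool now (6, 5)


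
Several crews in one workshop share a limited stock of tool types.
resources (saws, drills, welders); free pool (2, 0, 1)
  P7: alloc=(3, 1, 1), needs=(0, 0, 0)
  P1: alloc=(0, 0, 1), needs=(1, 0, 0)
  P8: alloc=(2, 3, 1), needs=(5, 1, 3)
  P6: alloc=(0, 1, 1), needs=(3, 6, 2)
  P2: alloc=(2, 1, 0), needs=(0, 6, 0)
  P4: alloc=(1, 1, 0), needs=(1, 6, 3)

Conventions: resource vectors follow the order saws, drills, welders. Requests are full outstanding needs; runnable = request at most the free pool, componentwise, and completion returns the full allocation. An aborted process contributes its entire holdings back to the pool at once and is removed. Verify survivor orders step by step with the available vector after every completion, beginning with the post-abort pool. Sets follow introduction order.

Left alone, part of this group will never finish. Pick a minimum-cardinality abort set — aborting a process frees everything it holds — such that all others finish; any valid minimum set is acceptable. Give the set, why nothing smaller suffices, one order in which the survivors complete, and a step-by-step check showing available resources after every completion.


Minimum abort set: P6 and P2.
Key observation: the deadlocked P4 becomes finishable only because P6 and P2 released (2, 2, 1); it completes at step 3 below.
Why nothing smaller works — every single abort fails: P7 alone leaves P6 blocked (short on drills); P1 alone leaves P6 blocked (short on drills); P8 alone leaves P6 blocked (short on drills); P6 alone leaves P2 blocked (short on drills); P2 alone leaves P6 blocked (short on drills); P4 alone leaves P6 blocked (short on drills).
One survivor order: P7, P8, P4, P1. Verifying each step (post-abort pool first):
  pool = (4, 2, 2)
  run P7 (needs (0, 0, 0), free (4, 2, 2)); after release of (3, 1, 1) the pool is (7, 3, 3)
  run P8 (needs (5, 1, 3), free (7, 3, 3)); after release of (2, 3, 1) the pool is (9, 6, 4)
  run P4 (needs (1, 6, 3), free (9, 6, 4)); after release of (1, 1, 0) the pool is (10, 7, 4)
  run P1 (needs (1, 0, 0), free (10, 7, 4)); after release of (0, 0, 1) the pool is (10, 7, 5)


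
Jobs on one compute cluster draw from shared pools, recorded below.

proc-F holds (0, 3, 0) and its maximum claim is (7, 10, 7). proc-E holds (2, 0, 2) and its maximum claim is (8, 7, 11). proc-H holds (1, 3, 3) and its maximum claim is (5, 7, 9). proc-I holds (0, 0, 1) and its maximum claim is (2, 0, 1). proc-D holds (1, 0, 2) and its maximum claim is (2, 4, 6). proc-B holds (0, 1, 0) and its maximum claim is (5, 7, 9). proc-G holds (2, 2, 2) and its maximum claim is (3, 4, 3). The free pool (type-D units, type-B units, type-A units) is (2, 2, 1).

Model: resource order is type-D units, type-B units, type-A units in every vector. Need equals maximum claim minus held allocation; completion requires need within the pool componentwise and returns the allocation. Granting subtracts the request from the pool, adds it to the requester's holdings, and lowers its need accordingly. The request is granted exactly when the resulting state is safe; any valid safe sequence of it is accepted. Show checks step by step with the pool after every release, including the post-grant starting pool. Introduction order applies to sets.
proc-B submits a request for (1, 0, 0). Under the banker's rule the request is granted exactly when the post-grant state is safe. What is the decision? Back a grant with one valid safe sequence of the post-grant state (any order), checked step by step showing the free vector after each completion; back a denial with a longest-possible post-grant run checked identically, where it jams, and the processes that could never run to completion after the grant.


GRANT. The post-grant state is safe; one safe sequence: proc-G, proc-I, proc-D, proc-H, proc-B, proc-E, proc-F.
Key observation: even at the reduced pool (1, 2, 1), proc-G fits immediately, so safety survives the grant.
Step-by-step check of the post-grant state:
  pool = (1, 2, 1)
  proc-G needs (1, 2, 1) <= (1, 2, 1) -> finishes; pool += (2, 2, 2) = (3, 4, 3)
  proc-I needs (2, 0, 0) <= (3, 4, 3) -> finishes; pool += (0, 0, 1) = (3, 4, 4)
  proc-D needs (1, 4, 4) <= (3, 4, 4) -> finishes; pool += (1, 0, 2) = (4, 4, 6)
  proc-H needs (4, 4, 6) <= (4, 4, 6) -> finishes; pool += (1, 3, 3) = (5, 7, 9)
  proc-B needs (4, 6, 9) <= (5, 7, 9) -> finishes; pool += (1, 1, 0) = (6, 8, 9)
  proc-E needs (6, 7, 9) <= (6, 8, 9) -> finishes; pool += (2, 0, 2) = (8, 8, 11)
  proc-F needs (7, 7, 7) <= (8, 8, 11) -> finishes; pool += (0, 3, 0) = (8, 11, 11)


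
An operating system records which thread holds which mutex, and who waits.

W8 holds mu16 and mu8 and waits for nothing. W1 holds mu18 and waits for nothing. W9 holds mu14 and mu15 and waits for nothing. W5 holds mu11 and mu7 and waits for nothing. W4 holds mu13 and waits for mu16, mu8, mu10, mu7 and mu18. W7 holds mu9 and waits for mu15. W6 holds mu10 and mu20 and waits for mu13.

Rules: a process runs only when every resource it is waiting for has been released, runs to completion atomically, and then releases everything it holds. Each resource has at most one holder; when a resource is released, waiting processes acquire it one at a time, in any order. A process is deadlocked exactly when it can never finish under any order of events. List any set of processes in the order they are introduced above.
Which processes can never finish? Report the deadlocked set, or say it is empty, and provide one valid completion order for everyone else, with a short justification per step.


The deadlocked set is W4 and W6.
Key observation: the cycle W4 -> W6 -> W4 can never break — each member waits on the next; no other process is dragged down with it.
One completion order for the rest: W8, W1, W9, W5, W7.
Walking it through:
  W8 waits on nothing -> runs at once and releases mu16 and mu8
  W1 waits on nothing -> runs at once and releases mu18
  W9 waits on nothing -> runs at once and releases mu14 and mu15
  W5 waits on nothing -> runs at once and releases mu11 and mu7
  W7 waits on mu15 — all released -> runs and releases mu9


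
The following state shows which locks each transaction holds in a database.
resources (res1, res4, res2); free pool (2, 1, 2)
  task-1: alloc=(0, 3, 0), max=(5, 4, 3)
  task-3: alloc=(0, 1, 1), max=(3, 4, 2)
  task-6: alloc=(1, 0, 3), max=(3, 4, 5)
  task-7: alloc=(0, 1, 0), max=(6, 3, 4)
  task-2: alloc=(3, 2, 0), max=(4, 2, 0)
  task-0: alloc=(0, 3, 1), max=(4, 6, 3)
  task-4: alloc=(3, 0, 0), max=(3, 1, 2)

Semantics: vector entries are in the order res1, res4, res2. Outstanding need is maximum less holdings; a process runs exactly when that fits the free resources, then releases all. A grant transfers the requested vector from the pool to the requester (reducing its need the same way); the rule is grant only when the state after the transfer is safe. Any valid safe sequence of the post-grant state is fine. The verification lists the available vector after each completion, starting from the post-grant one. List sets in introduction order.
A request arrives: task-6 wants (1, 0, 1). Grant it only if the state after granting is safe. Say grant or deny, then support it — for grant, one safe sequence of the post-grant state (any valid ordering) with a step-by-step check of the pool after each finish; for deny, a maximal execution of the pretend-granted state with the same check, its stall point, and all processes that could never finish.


GRANT: granting preserves safety; a valid post-grant sequence is task-2, task-3, task-4, task-0, task-6, task-7, task-1.
Key observation: granting shrinks the pool to (1, 1, 1), yet task-2 still fits and the chain goes through.
Verifying the post-grant state step by step:
  pool = (1, 1, 1)
  task-2 needs (1, 0, 0) <= (1, 1, 1) -> finishes; pool += (3, 2, 0) = (4, 3, 1)
  task-3 needs (3, 3, 1) <= (4, 3, 1) -> finishes; pool += (0, 1, 1) = (4, 4, 2)
  task-4 needs (0, 1, 2) <= (4, 4, 2) -> finishes; pool += (3, 0, 0) = (7, 4, 2)
  task-0 needs (4, 3, 2) <= (7, 4, 2) -> finishes; pool += (0, 3, 1) = (7, 7, 3)
  task-6 needs (1, 4, 1) <= (7, 7, 3) -> finishes; pool += (2, 0, 4) = (9, 7, 7)
  task-7 needs (6, 2, 4) <= (9, 7, 7) -> finishes; pool += (0, 1, 0) = (9, 8, 7)
  task-1 needs (5, 1, 3) <= (9, 8, 7) -> finishes; pool += (0, 3, 0) = (9, 11, 7)


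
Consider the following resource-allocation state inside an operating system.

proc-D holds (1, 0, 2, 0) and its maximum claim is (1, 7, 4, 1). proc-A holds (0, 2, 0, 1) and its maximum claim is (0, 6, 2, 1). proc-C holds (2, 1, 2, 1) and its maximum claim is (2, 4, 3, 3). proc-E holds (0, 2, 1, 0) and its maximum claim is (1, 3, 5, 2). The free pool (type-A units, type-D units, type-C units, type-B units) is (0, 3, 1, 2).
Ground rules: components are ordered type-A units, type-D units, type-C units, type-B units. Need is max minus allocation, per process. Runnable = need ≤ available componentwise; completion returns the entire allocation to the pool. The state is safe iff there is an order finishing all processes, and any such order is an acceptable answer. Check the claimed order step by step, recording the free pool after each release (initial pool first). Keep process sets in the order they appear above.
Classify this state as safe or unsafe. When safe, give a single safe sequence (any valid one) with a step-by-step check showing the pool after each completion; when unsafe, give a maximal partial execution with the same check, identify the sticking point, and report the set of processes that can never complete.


UNSAFE — no complete ordering exists.
Key observation: after proc-C, proc-A the pool peaks at (2, 6, 3, 4), and each blocked process is short somewhere: proc-D on type-D units; proc-E on type-C units.
The run proc-C, proc-A cannot be extended any further. Step-by-step check:
  pool = (0, 3, 1, 2)
  proc-C: need (0, 3, 1, 2) fits (0, 3, 1, 2); releases (2, 1, 2, 1), pool now (2, 4, 3, 3)
  proc-A: need (0, 4, 2, 0) fits (2, 4, 3, 3); releases (0, 2, 0, 1), pool now (2, 6, 3, 4)
  proc-D still needs (0, 7, 2, 1) but only (2, 6, 3, 4) is free — short on type-D units
  proc-E still needs (1, 1, 4, 2) but only (2, 6, 3, 4) is free — short on type-C units
Permanently blocked: proc-D and proc-E.


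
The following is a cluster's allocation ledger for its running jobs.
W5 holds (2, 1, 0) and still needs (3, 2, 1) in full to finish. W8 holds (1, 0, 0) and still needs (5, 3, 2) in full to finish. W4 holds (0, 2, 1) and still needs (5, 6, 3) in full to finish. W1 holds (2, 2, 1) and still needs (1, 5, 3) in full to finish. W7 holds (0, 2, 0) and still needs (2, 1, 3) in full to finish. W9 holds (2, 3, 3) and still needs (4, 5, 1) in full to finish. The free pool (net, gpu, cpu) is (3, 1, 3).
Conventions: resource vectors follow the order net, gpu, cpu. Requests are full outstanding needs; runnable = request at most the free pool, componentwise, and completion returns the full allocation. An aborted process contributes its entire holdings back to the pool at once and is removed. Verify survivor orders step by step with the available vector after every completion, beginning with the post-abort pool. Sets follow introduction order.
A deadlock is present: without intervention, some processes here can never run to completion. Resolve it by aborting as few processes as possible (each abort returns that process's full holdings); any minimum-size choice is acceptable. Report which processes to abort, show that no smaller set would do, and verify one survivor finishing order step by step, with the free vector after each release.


The answer: abort W9.
Key observation: W1 could never have finished before the abort; with (2, 3, 3) returned by W9, it fits at step 3.
Minimality: the empty abort set fails — the state is deadlocked as it stands.
One survivor order: W5, W7, W1, W8, W4. Walking it through (post-abort pool first):
  pool = (5, 4, 6)
  run W5 (needs (3, 2, 1), free (5, 4, 6)); after release of (2, 1, 0) the pool is (7, 5, 6)
  run W7 (needs (2, 1, 3), free (7, 5, 6)); after release of (0, 2, 0) the pool is (7, 7, 6)
  run W1 (needs (1, 5, 3), free (7, 7, 6)); after release of (2, 2, 1) the pool is (9, 9, 7)
  run W8 (needs (5, 3, 2), free (9, 9, 7)); after release of (1, 0, 0) the pool is (10, 9, 7)
  run W4 (needs (5, 6, 3), free (10, 9, 7)); after release of (0, 2, 1) the pool is (10, 11, 8)


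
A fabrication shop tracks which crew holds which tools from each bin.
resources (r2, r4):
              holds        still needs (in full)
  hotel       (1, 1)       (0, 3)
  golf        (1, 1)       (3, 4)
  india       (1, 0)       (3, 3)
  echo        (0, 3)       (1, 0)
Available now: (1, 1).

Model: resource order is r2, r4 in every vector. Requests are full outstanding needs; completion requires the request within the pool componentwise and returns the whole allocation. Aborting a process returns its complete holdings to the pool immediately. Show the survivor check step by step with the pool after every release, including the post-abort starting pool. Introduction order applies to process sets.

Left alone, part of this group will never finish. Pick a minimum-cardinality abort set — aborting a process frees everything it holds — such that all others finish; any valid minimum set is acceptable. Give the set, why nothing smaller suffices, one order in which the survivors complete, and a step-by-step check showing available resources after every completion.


Abort india.
Key observation: the returned (1, 0) from india is what brings golf — unrunnable before, under any order — into play at step 3.
No smaller set exists: with zero aborts the deadlock remains.
The survivors complete as echo, hotel, golf. Walking it through (starting from the post-abort pool):
  pool = (2, 1)
  echo: need (1, 0) fits (2, 1); releases (0, 3), pool now (2, 4)
  hotel: need (0, 3) fits (2, 4); releases (1, 1), pool now (3, 5)
  golf: need (3, 4) fits (3, 5); releases (1, 1), pool now (4, 6)


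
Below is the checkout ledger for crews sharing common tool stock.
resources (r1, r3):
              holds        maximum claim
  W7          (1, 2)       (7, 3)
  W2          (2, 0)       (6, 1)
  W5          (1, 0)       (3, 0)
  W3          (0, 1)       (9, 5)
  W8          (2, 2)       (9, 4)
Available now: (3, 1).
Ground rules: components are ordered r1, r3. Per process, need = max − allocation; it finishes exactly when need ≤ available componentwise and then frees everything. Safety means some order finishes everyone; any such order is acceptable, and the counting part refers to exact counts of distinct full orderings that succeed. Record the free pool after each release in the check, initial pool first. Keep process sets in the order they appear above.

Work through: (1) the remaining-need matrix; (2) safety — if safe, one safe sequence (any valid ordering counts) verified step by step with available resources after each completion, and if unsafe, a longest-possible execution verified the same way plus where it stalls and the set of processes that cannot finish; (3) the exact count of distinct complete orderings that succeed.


(1) Outstanding need per process (order r1, r3):
  W7: (6, 1)
  W2: (4, 1)
  W5: (2, 0)
  W3: (9, 4)
  W8: (7, 2)
(2) SAFE, for example via the order W5, W2, W7, W8, W3.
Key observation: the order's first zero-slack moment is W2 ((4, 1) needed, (4, 1) free — a requested resource with nothing to spare).
Check, step by step:
  pool = (3, 1)
  W5: need (2, 0) fits (3, 1); releases (1, 0), pool now (4, 1)
  W2: need (4, 1) fits (4, 1); releases (2, 0), pool now (6, 1)
  W7: need (6, 1) fits (6, 1); releases (1, 2), pool now (7, 3)
  W8: need (7, 2) fits (7, 3); releases (2, 2), pool now (9, 5)
  W3: need (9, 4) fits (9, 5); releases (0, 1), pool now (9, 6)
(3) Exactly 1 of the possible complete orderings is a safe sequence.


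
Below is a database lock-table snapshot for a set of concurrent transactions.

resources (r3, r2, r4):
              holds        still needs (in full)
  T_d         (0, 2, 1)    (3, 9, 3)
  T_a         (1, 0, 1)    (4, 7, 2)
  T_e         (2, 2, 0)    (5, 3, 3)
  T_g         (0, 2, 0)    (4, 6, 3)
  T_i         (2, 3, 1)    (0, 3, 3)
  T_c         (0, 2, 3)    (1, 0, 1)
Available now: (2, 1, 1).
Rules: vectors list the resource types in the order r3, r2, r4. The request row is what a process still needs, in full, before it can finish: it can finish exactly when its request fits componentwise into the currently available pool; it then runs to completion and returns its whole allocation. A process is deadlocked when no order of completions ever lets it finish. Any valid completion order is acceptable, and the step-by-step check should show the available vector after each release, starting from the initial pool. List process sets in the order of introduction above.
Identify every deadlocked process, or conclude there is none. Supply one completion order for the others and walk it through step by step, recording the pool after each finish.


The deadlocked set is empty.
Key observation: T_c fits the free pool immediately, and its release cascades until everyone finishes.
A valid finishing order for the others: T_c, T_i, T_g, T_a, T_e, T_d. Verifying each step:
  pool = (2, 1, 1)
  T_c: need (1, 0, 1) fits (2, 1, 1); releases (0, 2, 3), pool now (2, 3, 4)
  T_i: need (0, 3, 3) fits (2, 3, 4); releases (2, 3, 1), pool now (4, 6, 5)
  T_g: need (4, 6, 3) fits (4, 6, 5); releases (0, 2, 0), pool now (4, 8, 5)
  T_a: need (4, 7, 2) fits (4, 8, 5); releases (1, 0, 1), pool now (5, 8, 6)
  T_e: need (5, 3, 3) fits (5, 8, 6); releases (2, 2, 0), pool now (7, 10, 6)
  T_d: need (3, 9, 3) fits (7, 10, 6); releases (0, 2, 1), pool now (7, 12, 7)


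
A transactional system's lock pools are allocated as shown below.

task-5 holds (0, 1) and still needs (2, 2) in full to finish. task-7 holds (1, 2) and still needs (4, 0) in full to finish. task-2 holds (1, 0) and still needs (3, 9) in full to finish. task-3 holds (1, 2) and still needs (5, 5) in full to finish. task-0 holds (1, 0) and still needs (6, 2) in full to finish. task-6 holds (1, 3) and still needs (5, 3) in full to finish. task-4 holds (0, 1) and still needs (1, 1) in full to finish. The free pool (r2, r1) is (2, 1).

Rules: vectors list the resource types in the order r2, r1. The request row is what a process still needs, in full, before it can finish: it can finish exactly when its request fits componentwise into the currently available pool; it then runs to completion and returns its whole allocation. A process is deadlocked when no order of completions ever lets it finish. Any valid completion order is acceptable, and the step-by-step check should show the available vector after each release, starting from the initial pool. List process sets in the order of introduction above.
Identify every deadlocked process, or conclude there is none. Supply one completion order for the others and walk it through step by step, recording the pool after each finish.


The deadlocked set is task-7, task-2, task-3, task-0 and task-6.
Key observation: once task-4, task-5 finish, the pool peaks at (2, 3) — and every remaining process still needs more r2 than that.
One completion order for the rest: task-4, task-5. Verifying each step:
  pool = (2, 1)
  task-4: need (1, 1) fits (2, 1); releases (0, 1), pool now (2, 2)
  task-5: need (2, 2) fits (2, 2); releases (0, 1), pool now (2, 3)
None of the blocked processes ever fits:
  task-7 still needs (4, 0) but only (2, 3) is free — short on r2
  task-2 still needs (3, 9) but only (2, 3) is free — short on r2 and r1
  task-3 still needs (5, 5) but only (2, 3) is free — short on r2 and r1
  task-0 still needs (6, 2) but only (2, 3) is free — short on r2
  task-6 still needs (5, 3) but only (2, 3) is free — short on r2


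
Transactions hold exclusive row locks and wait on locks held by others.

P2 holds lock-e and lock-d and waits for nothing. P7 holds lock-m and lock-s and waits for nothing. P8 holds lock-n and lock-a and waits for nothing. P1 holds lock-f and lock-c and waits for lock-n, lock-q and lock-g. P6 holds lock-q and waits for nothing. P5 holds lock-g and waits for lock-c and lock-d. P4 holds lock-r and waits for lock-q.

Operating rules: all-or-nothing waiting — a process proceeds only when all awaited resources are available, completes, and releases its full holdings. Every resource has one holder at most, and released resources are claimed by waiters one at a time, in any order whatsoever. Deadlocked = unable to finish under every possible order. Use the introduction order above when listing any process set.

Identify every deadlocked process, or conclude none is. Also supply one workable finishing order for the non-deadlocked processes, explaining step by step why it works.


The deadlocked set is P1 and P5.
Key observation: the knot is the closed ring of waits P1 -> P5 -> P1; no other process is dragged down with it.
One completion order for the rest: P2, P8, P6, P4, P7.
Check, step by step:
  run P2 (it waits on nothing); releases lock-e and lock-d
  run P8 (it waits on nothing); releases lock-n and lock-a
  run P6 (it waits on nothing); releases lock-q
  run P4 (all its waits — lock-q — are resolved); releases lock-r
  run P7 (it waits on nothing); releases lock-m and lock-s


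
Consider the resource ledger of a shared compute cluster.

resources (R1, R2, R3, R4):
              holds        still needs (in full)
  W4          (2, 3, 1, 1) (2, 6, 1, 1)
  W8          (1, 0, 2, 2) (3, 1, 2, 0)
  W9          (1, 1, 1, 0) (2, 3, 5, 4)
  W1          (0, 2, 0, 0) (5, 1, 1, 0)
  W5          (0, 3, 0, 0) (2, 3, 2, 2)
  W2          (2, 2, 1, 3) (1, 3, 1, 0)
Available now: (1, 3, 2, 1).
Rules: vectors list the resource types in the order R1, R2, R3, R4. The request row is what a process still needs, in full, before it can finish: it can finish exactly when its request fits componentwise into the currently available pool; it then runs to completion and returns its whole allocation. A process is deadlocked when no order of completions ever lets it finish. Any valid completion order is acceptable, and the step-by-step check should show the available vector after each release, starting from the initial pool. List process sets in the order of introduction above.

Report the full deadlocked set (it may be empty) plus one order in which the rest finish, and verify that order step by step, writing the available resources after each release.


Nothing here is deadlocked.
Key observation: no deadlock: W2 fits now, and the freed resources carry the rest through.
One completion order for the rest: W2, W5, W8, W9, W4, W1. Step-by-step check:
  pool = (1, 3, 2, 1)
  W2: need (1, 3, 1, 0) fits (1, 3, 2, 1); releases (2, 2, 1, 3), pool now (3, 5, 3, 4)
  W5: need (2, 3, 2, 2) fits (3, 5, 3, 4); releases (0, 3, 0, 0), pool now (3, 8, 3, 4)
  W8: need (3, 1, 2, 0) fits (3, 8, 3, 4); releases (1, 0, 2, 2), pool now (4, 8, 5, 6)
  W9: need (2, 3, 5, 4) fits (4, 8, 5, 6); releases (1, 1, 1, 0), pool now (5, 9, 6, 6)
  W4: need (2, 6, 1, 1) fits (5, 9, 6, 6); releases (2, 3, 1, 1), pool now (7, 12, 7, 7)
  W1: need (5, 1, 1, 0) fits (7, 12, 7, 7); releases (0, 2, 0, 0), pool now (7, 14, 7, 7)


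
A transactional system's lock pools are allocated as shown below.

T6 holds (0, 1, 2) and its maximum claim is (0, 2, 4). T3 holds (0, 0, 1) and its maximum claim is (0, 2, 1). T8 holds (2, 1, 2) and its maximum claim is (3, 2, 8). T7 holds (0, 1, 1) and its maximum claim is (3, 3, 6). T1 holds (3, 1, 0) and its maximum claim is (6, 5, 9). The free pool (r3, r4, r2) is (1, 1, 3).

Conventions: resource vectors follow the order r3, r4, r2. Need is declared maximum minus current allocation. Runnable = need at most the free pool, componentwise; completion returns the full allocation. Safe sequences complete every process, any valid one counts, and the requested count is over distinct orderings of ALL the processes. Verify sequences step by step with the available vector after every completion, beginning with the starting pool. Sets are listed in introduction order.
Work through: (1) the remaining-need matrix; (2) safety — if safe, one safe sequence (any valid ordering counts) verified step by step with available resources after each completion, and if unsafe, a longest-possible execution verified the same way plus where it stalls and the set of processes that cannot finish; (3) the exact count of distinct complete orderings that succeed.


(1) Remaining need (order r3, r4, r2):
  T6: (0, 1, 2)
  T3: (0, 2, 0)
  T8: (1, 1, 6)
  T7: (3, 2, 5)
  T1: (3, 4, 9)
(2) SAFE. One safe sequence: T6, T3, T8, T7, T1.
Key observation: the first exact fit in this order is T6 — it needs (0, 1, 2) with (1, 1, 3) free, meeting a requested resource to the last unit.
Check, step by step:
  pool = (1, 1, 3)
  T6: need (0, 1, 2) fits (1, 1, 3); releases (0, 1, 2), pool now (1, 2, 5)
  T3: need (0, 2, 0) fits (1, 2, 5); releases (0, 0, 1), pool now (1, 2, 6)
  T8: need (1, 1, 6) fits (1, 2, 6); releases (2, 1, 2), pool now (3, 3, 8)
  T7: need (3, 2, 5) fits (3, 3, 8); releases (0, 1, 1), pool now (3, 4, 9)
  T1: need (3, 4, 9) fits (3, 4, 9); releases (3, 1, 0), pool now (6, 5, 9)
(3) The exact count: 1 of the possible complete orderings is a safe sequence.


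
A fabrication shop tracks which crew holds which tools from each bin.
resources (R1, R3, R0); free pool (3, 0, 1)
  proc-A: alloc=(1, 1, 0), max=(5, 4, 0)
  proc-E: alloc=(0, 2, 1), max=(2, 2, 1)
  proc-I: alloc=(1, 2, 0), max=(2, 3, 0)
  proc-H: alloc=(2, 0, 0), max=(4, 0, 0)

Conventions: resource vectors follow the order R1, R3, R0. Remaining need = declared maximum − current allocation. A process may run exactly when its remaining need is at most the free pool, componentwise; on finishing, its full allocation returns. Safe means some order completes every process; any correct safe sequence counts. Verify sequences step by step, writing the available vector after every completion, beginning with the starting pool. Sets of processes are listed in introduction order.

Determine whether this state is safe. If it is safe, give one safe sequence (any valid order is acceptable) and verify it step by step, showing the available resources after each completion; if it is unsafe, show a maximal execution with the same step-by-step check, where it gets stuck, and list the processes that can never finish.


SAFE. One safe sequence: proc-E, proc-H, proc-I, proc-A.
Key observation: the order never hits an exact fit; proc-E is the first step at the minimum slack of 1 on its requested resources ((2, 0, 0), (3, 0, 1) free).
Walking it through:
  pool = (3, 0, 1)
  proc-E needs (2, 0, 0) <= (3, 0, 1) -> finishes; pool += (0, 2, 1) = (3, 2, 2)
  proc-H needs (2, 0, 0) <= (3, 2, 2) -> finishes; pool += (2, 0, 0) = (5, 2, 2)
  proc-I needs (1, 1, 0) <= (5, 2, 2) -> finishes; pool += (1, 2, 0) = (6, 4, 2)
  proc-A needs (4, 3, 0) <= (6, 4, 2) -> finishes; pool += (1, 1, 0) = (7, 5, 2)
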